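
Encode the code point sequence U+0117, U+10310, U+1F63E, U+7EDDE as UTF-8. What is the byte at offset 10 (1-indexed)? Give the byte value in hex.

1-indexed offset 10 is 0-indexed offset 9.
U+0117 → 2-byte form C4 97 at offsets 0–1.
U+10310 → 4-byte form F0 90 8C 90 at offsets 2–5.
U+1F63E → 4-byte form F0 9F 98 BE at offsets 6–9.
Offset 9 falls in char 3's range; it's byte 4 of F0 9F 98 BE = 0xBE.

0xBE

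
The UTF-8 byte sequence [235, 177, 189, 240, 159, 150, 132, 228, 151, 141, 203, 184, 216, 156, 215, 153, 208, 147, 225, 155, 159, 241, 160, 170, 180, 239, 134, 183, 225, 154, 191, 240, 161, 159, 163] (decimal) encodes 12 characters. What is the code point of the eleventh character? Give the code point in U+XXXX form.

U+16BF

Offset 0: leading byte 0xEB = 11101011 → 3-byte char #1 = EB B1 BD.
Offset 3: leading byte 0xF0 = 11110000 → 4-byte char #2 = F0 9F 96 84.
Offset 7: leading byte 0xE4 = 11100100 → 3-byte char #3 = E4 97 8D.
Offset 10: leading byte 0xCB = 11001011 → 2-byte char #4 = CB B8.
Offset 12: leading byte 0xD8 = 11011000 → 2-byte char #5 = D8 9C.
Offset 14: leading byte 0xD7 = 11010111 → 2-byte char #6 = D7 99.
Offset 16: leading byte 0xD0 = 11010000 → 2-byte char #7 = D0 93.
Offset 18: leading byte 0xE1 = 11100001 → 3-byte char #8 = E1 9B 9F.
Offset 21: leading byte 0xF1 = 11110001 → 4-byte char #9 = F1 A0 AA B4.
Offset 25: leading byte 0xEF = 11101111 → 3-byte char #10 = EF 86 B7.
Offset 28: leading byte 0xE1 = 11100001 → 3-byte char #11 = E1 9A BF.
Leading byte 0xE1 = 11100001 matches 1110xxxx → 3-byte sequence.
Byte 1: 0xE1 = 11100001, payload 0001 (4 bits).
Byte 2: 0x9A = 10011010 (10xxxxxx ✓), payload 011010.
Byte 3: 0xBF = 10111111 (10xxxxxx ✓), payload 111111.
Concatenate: 0001011010111111 = 0x16BF (16 bits → U+16BF).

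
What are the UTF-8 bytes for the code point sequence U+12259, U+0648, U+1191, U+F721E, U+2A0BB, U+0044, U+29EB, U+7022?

F0 92 89 99 D9 88 E1 86 91 F3 B7 88 9E F0 AA 82 BB 44 E2 A7 AB E7 80 A2

U+12259: 4-byte form → F0 92 89 99.
U+0648: 2-byte form → D9 88.
U+1191: 3-byte form → E1 86 91.
U+F721E: 4-byte form → F3 B7 88 9E.
U+2A0BB: 4-byte form → F0 AA 82 BB.
U+0044: 1-byte form → 44.
U+29EB: 3-byte form → E2 A7 AB.
U+7022: 3-byte form → E7 80 A2.
Concatenated (24 bytes): F0 92 89 99 D9 88 E1 86 91 F3 B7 88 9E F0 AA 82 BB 44 E2 A7 AB E7 80 A2.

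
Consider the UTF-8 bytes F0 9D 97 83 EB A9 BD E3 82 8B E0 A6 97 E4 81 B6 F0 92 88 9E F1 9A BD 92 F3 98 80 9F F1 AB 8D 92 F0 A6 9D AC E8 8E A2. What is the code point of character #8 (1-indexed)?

Offset 0: leading byte 0xF0 = 11110000 → 4-byte char #1 = F0 9D 97 83.
Offset 4: leading byte 0xEB = 11101011 → 3-byte char #2 = EB A9 BD.
Offset 7: leading byte 0xE3 = 11100011 → 3-byte char #3 = E3 82 8B.
Offset 10: leading byte 0xE0 = 11100000 → 3-byte char #4 = E0 A6 97.
Offset 13: leading byte 0xE4 = 11100100 → 3-byte char #5 = E4 81 B6.
Offset 16: leading byte 0xF0 = 11110000 → 4-byte char #6 = F0 92 88 9E.
Offset 20: leading byte 0xF1 = 11110001 → 4-byte char #7 = F1 9A BD 92.
Offset 24: leading byte 0xF3 = 11110011 → 4-byte char #8 = F3 98 80 9F.
Leading byte 0xF3 = 11110011 matches 11110xxx → 4-byte sequence.
Byte 1: 0xF3 = 11110011, payload 011 (3 bits).
Byte 2: 0x98 = 10011000 (10xxxxxx ✓), payload 011000.
Byte 3: 0x80 = 10000000 (10xxxxxx ✓), payload 000000.
Byte 4: 0x9F = 10011111 (10xxxxxx ✓), payload 011111.
Concatenate: 011011000000000011111 = 0xD801F (21 bits → U+D801F).

U+D801F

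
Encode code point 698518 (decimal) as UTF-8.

F2 AA A2 96

U+AA896 = 0xAA896 = 698518 decimal. In range U+10000–U+10FFFF → 4-byte form: 11110xxx 10xxxxxx 10xxxxxx 10xxxxxx.
Binary (21 bits): 010101010100010010110.
Split 3+6+6+6: 010 | 101010 | 100010 | 010110.
Byte 1: 11110010 = 0xF2.
Byte 2: 10101010 = 0xAA.
Byte 3: 10100010 = 0xA2.
Byte 4: 10010110 = 0x96.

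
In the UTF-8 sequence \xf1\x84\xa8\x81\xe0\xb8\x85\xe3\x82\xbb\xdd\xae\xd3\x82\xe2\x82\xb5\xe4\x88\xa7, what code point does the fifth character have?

U+04C2

Offset 0: leading byte 0xF1 = 11110001 → 4-byte char #1 = F1 84 A8 81.
Offset 4: leading byte 0xE0 = 11100000 → 3-byte char #2 = E0 B8 85.
Offset 7: leading byte 0xE3 = 11100011 → 3-byte char #3 = E3 82 BB.
Offset 10: leading byte 0xDD = 11011101 → 2-byte char #4 = DD AE.
Offset 12: leading byte 0xD3 = 11010011 → 2-byte char #5 = D3 82.
Leading byte 0xD3 = 11010011 matches 110xxxxx → 2-byte sequence.
Byte 1: 0xD3 = 11010011, payload 10011 (5 bits).
Byte 2: 0x82 = 10000010 (10xxxxxx ✓), payload 000010.
Concatenate: 10011000010 = 0x4C2 (11 bits → U+04C2).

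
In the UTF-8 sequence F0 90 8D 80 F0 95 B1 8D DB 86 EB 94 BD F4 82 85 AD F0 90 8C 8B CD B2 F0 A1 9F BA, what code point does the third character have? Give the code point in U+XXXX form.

U+06C6

Offset 0: leading byte 0xF0 = 11110000 → 4-byte char #1 = F0 90 8D 80.
Offset 4: leading byte 0xF0 = 11110000 → 4-byte char #2 = F0 95 B1 8D.
Offset 8: leading byte 0xDB = 11011011 → 2-byte char #3 = DB 86.
Leading byte 0xDB = 11011011 matches 110xxxxx → 2-byte sequence.
Byte 1: 0xDB = 11011011, payload 11011 (5 bits).
Byte 2: 0x86 = 10000110 (10xxxxxx ✓), payload 000110.
Concatenate: 11011000110 = 0x6C6 (11 bits → U+06C6).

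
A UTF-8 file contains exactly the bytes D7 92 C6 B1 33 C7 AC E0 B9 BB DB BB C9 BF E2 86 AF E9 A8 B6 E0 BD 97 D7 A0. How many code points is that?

Byte at offset 0: 0xD7 = 11010111 → 2-byte char (#1). Advance 2.
Byte at offset 2: 0xC6 = 11000110 → 2-byte char (#2). Advance 2.
Byte at offset 4: 0x33 = 00110011 → 1-byte char (#3). Advance 1.
Byte at offset 5: 0xC7 = 11000111 → 2-byte char (#4). Advance 2.
Byte at offset 7: 0xE0 = 11100000 → 3-byte char (#5). Advance 3.
Byte at offset 10: 0xDB = 11011011 → 2-byte char (#6). Advance 2.
Byte at offset 12: 0xC9 = 11001001 → 2-byte char (#7). Advance 2.
Byte at offset 14: 0xE2 = 11100010 → 3-byte char (#8). Advance 3.
Byte at offset 17: 0xE9 = 11101001 → 3-byte char (#9). Advance 3.
Byte at offset 20: 0xE0 = 11100000 → 3-byte char (#10). Advance 3.
Byte at offset 23: 0xD7 = 11010111 → 2-byte char (#11). Advance 2.
Reached end at offset 25 after 11 code points.

11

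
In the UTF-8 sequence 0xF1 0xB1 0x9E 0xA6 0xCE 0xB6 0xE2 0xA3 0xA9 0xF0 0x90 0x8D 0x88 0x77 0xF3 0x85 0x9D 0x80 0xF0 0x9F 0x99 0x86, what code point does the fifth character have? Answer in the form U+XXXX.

U+0077

Offset 0: leading byte 0xF1 = 11110001 → 4-byte char #1 = F1 B1 9E A6.
Offset 4: leading byte 0xCE = 11001110 → 2-byte char #2 = CE B6.
Offset 6: leading byte 0xE2 = 11100010 → 3-byte char #3 = E2 A3 A9.
Offset 9: leading byte 0xF0 = 11110000 → 4-byte char #4 = F0 90 8D 88.
Offset 13: leading byte 0x77 = 01110111 → 1-byte char #5 = 77.
Leading byte 0x77 = 01110111 matches 0xxxxxxx → 1-byte sequence.
Byte 1: 0x77 = 01110111, payload 1110111 (7 bits).
Concatenate: 1110111 = 0x77 (7 bits → U+0077).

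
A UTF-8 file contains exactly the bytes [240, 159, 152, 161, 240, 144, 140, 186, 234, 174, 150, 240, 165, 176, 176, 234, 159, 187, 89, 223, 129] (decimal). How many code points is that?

7

Byte at offset 0: 0xF0 = 11110000 → 4-byte char (#1). Advance 4.
Byte at offset 4: 0xF0 = 11110000 → 4-byte char (#2). Advance 4.
Byte at offset 8: 0xEA = 11101010 → 3-byte char (#3). Advance 3.
Byte at offset 11: 0xF0 = 11110000 → 4-byte char (#4). Advance 4.
Byte at offset 15: 0xEA = 11101010 → 3-byte char (#5). Advance 3.
Byte at offset 18: 0x59 = 01011001 → 1-byte char (#6). Advance 1.
Byte at offset 19: 0xDF = 11011111 → 2-byte char (#7). Advance 2.
Reached end at offset 21 after 7 code points.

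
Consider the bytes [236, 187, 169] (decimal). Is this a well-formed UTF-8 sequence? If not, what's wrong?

Leading byte 0xEC = 11101100 → 3-byte form.
Continuation bytes 0xBB=10111011, 0xA9=10101001 all match 10xxxxxx.
Decoded value 0xCEE9 is ≥ 0x800 (shortest form) and not a surrogate.

valid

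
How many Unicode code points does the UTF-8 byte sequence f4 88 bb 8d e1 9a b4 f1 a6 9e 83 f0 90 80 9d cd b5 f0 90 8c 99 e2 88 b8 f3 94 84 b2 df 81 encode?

9

Byte at offset 0: 0xF4 = 11110100 → 4-byte char (#1). Advance 4.
Byte at offset 4: 0xE1 = 11100001 → 3-byte char (#2). Advance 3.
Byte at offset 7: 0xF1 = 11110001 → 4-byte char (#3). Advance 4.
Byte at offset 11: 0xF0 = 11110000 → 4-byte char (#4). Advance 4.
Byte at offset 15: 0xCD = 11001101 → 2-byte char (#5). Advance 2.
Byte at offset 17: 0xF0 = 11110000 → 4-byte char (#6). Advance 4.
Byte at offset 21: 0xE2 = 11100010 → 3-byte char (#7). Advance 3.
Byte at offset 24: 0xF3 = 11110011 → 4-byte char (#8). Advance 4.
Byte at offset 28: 0xDF = 11011111 → 2-byte char (#9). Advance 2.
Reached end at offset 30 after 9 code points.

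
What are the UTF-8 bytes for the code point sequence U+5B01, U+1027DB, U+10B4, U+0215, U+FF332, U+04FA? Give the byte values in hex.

E5 AC 81 F4 82 9F 9B E1 82 B4 C8 95 F3 BF 8C B2 D3 BA

U+5B01: 3-byte form → E5 AC 81.
U+1027DB: 4-byte form → F4 82 9F 9B.
U+10B4: 3-byte form → E1 82 B4.
U+0215: 2-byte form → C8 95.
U+FF332: 4-byte form → F3 BF 8C B2.
U+04FA: 2-byte form → D3 BA.
Concatenated (18 bytes): E5 AC 81 F4 82 9F 9B E1 82 B4 C8 95 F3 BF 8C B2 D3 BA.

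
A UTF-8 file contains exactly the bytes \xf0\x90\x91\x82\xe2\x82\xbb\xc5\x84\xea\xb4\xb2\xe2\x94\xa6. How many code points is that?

5

Byte at offset 0: 0xF0 = 11110000 → 4-byte char (#1). Advance 4.
Byte at offset 4: 0xE2 = 11100010 → 3-byte char (#2). Advance 3.
Byte at offset 7: 0xC5 = 11000101 → 2-byte char (#3). Advance 2.
Byte at offset 9: 0xEA = 11101010 → 3-byte char (#4). Advance 3.
Byte at offset 12: 0xE2 = 11100010 → 3-byte char (#5). Advance 3.
Reached end at offset 15 after 5 code points.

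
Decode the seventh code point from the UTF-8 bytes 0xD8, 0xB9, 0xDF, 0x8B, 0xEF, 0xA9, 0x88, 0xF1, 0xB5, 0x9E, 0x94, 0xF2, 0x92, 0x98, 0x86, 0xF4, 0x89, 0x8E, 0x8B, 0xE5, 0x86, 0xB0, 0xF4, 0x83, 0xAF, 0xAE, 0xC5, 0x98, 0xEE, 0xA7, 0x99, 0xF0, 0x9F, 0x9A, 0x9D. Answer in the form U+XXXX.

Offset 0: leading byte 0xD8 = 11011000 → 2-byte char #1 = D8 B9.
Offset 2: leading byte 0xDF = 11011111 → 2-byte char #2 = DF 8B.
Offset 4: leading byte 0xEF = 11101111 → 3-byte char #3 = EF A9 88.
Offset 7: leading byte 0xF1 = 11110001 → 4-byte char #4 = F1 B5 9E 94.
Offset 11: leading byte 0xF2 = 11110010 → 4-byte char #5 = F2 92 98 86.
Offset 15: leading byte 0xF4 = 11110100 → 4-byte char #6 = F4 89 8E 8B.
Offset 19: leading byte 0xE5 = 11100101 → 3-byte char #7 = E5 86 B0.
Leading byte 0xE5 = 11100101 matches 1110xxxx → 3-byte sequence.
Byte 1: 0xE5 = 11100101, payload 0101 (4 bits).
Byte 2: 0x86 = 10000110 (10xxxxxx ✓), payload 000110.
Byte 3: 0xB0 = 10110000 (10xxxxxx ✓), payload 110000.
Concatenate: 0101000110110000 = 0x51B0 (16 bits → U+51B0).

U+51B0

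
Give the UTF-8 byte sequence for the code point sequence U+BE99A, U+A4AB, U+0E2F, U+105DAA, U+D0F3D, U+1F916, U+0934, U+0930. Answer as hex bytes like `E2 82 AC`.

U+BE99A: 4-byte form → F2 BE A6 9A.
U+A4AB: 3-byte form → EA 92 AB.
U+0E2F: 3-byte form → E0 B8 AF.
U+105DAA: 4-byte form → F4 85 B6 AA.
U+D0F3D: 4-byte form → F3 90 BC BD.
U+1F916: 4-byte form → F0 9F A4 96.
U+0934: 3-byte form → E0 A4 B4.
U+0930: 3-byte form → E0 A4 B0.
Concatenated (28 bytes): F2 BE A6 9A EA 92 AB E0 B8 AF F4 85 B6 AA F3 90 BC BD F0 9F A4 96 E0 A4 B4 E0 A4 B0.

F2 BE A6 9A EA 92 AB E0 B8 AF F4 85 B6 AA F3 90 BC BD F0 9F A4 96 E0 A4 B4 E0 A4 B0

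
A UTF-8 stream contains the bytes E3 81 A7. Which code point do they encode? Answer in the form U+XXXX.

U+3067

Leading byte 0xE3 = 11100011 matches 1110xxxx → 3-byte sequence.
Byte 1: 0xE3 = 11100011, payload 0011 (4 bits).
Byte 2: 0x81 = 10000001 (10xxxxxx ✓), payload 000001.
Byte 3: 0xA7 = 10100111 (10xxxxxx ✓), payload 100111.
Concatenate: 0011000001100111 = 0x3067 (16 bits → U+3067).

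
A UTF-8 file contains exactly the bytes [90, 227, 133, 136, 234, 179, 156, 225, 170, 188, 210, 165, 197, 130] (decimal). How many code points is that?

Byte at offset 0: 0x5A = 01011010 → 1-byte char (#1). Advance 1.
Byte at offset 1: 0xE3 = 11100011 → 3-byte char (#2). Advance 3.
Byte at offset 4: 0xEA = 11101010 → 3-byte char (#3). Advance 3.
Byte at offset 7: 0xE1 = 11100001 → 3-byte char (#4). Advance 3.
Byte at offset 10: 0xD2 = 11010010 → 2-byte char (#5). Advance 2.
Byte at offset 12: 0xC5 = 11000101 → 2-byte char (#6). Advance 2.
Reached end at offset 14 after 6 code points.

6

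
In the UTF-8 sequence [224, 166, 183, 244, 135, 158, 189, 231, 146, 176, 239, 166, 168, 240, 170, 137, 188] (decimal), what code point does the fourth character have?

U+F9A8

Offset 0: leading byte 0xE0 = 11100000 → 3-byte char #1 = E0 A6 B7.
Offset 3: leading byte 0xF4 = 11110100 → 4-byte char #2 = F4 87 9E BD.
Offset 7: leading byte 0xE7 = 11100111 → 3-byte char #3 = E7 92 B0.
Offset 10: leading byte 0xEF = 11101111 → 3-byte char #4 = EF A6 A8.
Leading byte 0xEF = 11101111 matches 1110xxxx → 3-byte sequence.
Byte 1: 0xEF = 11101111, payload 1111 (4 bits).
Byte 2: 0xA6 = 10100110 (10xxxxxx ✓), payload 100110.
Byte 3: 0xA8 = 10101000 (10xxxxxx ✓), payload 101000.
Concatenate: 1111100110101000 = 0xF9A8 (16 bits → U+F9A8).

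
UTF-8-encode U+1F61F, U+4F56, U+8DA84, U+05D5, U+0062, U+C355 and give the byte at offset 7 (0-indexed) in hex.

U+1F61F → 4-byte form F0 9F 98 9F at offsets 0–3.
U+4F56 → 3-byte form E4 BD 96 at offsets 4–6.
U+8DA84 → 4-byte form F2 8D AA 84 at offsets 7–10.
Offset 7 falls in char 3's range; it's byte 1 of F2 8D AA 84 = 0xF2.

0xF2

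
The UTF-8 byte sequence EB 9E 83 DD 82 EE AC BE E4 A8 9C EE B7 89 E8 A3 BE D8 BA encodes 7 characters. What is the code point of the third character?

U+EB3E

Offset 0: leading byte 0xEB = 11101011 → 3-byte char #1 = EB 9E 83.
Offset 3: leading byte 0xDD = 11011101 → 2-byte char #2 = DD 82.
Offset 5: leading byte 0xEE = 11101110 → 3-byte char #3 = EE AC BE.
Leading byte 0xEE = 11101110 matches 1110xxxx → 3-byte sequence.
Byte 1: 0xEE = 11101110, payload 1110 (4 bits).
Byte 2: 0xAC = 10101100 (10xxxxxx ✓), payload 101100.
Byte 3: 0xBE = 10111110 (10xxxxxx ✓), payload 111110.
Concatenate: 1110101100111110 = 0xEB3E (16 bits → U+EB3E).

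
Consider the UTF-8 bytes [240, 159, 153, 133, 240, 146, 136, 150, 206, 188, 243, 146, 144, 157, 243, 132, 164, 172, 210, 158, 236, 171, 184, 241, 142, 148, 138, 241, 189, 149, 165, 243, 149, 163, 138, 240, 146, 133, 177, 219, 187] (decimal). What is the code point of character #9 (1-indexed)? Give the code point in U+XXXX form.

U+7D565

Offset 0: leading byte 0xF0 = 11110000 → 4-byte char #1 = F0 9F 99 85.
Offset 4: leading byte 0xF0 = 11110000 → 4-byte char #2 = F0 92 88 96.
Offset 8: leading byte 0xCE = 11001110 → 2-byte char #3 = CE BC.
Offset 10: leading byte 0xF3 = 11110011 → 4-byte char #4 = F3 92 90 9D.
Offset 14: leading byte 0xF3 = 11110011 → 4-byte char #5 = F3 84 A4 AC.
Offset 18: leading byte 0xD2 = 11010010 → 2-byte char #6 = D2 9E.
Offset 20: leading byte 0xEC = 11101100 → 3-byte char #7 = EC AB B8.
Offset 23: leading byte 0xF1 = 11110001 → 4-byte char #8 = F1 8E 94 8A.
Offset 27: leading byte 0xF1 = 11110001 → 4-byte char #9 = F1 BD 95 A5.
Leading byte 0xF1 = 11110001 matches 11110xxx → 4-byte sequence.
Byte 1: 0xF1 = 11110001, payload 001 (3 bits).
Byte 2: 0xBD = 10111101 (10xxxxxx ✓), payload 111101.
Byte 3: 0x95 = 10010101 (10xxxxxx ✓), payload 010101.
Byte 4: 0xA5 = 10100101 (10xxxxxx ✓), payload 100101.
Concatenate: 001111101010101100101 = 0x7D565 (21 bits → U+7D565).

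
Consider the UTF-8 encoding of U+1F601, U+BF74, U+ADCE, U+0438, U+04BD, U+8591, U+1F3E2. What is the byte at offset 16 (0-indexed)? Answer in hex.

U+1F601 → 4-byte form F0 9F 98 81 at offsets 0–3.
U+BF74 → 3-byte form EB BD B4 at offsets 4–6.
U+ADCE → 3-byte form EA B7 8E at offsets 7–9.
U+0438 → 2-byte form D0 B8 at offsets 10–11.
U+04BD → 2-byte form D2 BD at offsets 12–13.
U+8591 → 3-byte form E8 96 91 at offsets 14–16.
Offset 16 falls in char 6's range; it's byte 3 of E8 96 91 = 0x91.

0x91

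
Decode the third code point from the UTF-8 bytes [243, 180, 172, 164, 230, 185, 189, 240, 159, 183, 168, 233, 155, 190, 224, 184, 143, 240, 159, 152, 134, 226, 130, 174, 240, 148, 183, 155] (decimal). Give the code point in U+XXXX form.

U+1FDE8

Offset 0: leading byte 0xF3 = 11110011 → 4-byte char #1 = F3 B4 AC A4.
Offset 4: leading byte 0xE6 = 11100110 → 3-byte char #2 = E6 B9 BD.
Offset 7: leading byte 0xF0 = 11110000 → 4-byte char #3 = F0 9F B7 A8.
Leading byte 0xF0 = 11110000 matches 11110xxx → 4-byte sequence.
Byte 1: 0xF0 = 11110000, payload 000 (3 bits).
Byte 2: 0x9F = 10011111 (10xxxxxx ✓), payload 011111.
Byte 3: 0xB7 = 10110111 (10xxxxxx ✓), payload 110111.
Byte 4: 0xA8 = 10101000 (10xxxxxx ✓), payload 101000.
Concatenate: 000011111110111101000 = 0x1FDE8 (21 bits → U+1FDE8).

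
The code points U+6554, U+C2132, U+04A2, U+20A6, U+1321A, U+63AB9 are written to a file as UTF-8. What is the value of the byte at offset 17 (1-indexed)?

0xF1

1-indexed offset 17 is 0-indexed offset 16.
U+6554 → 3-byte form E6 95 94 at offsets 0–2.
U+C2132 → 4-byte form F3 82 84 B2 at offsets 3–6.
U+04A2 → 2-byte form D2 A2 at offsets 7–8.
U+20A6 → 3-byte form E2 82 A6 at offsets 9–11.
U+1321A → 4-byte form F0 93 88 9A at offsets 12–15.
U+63AB9 → 4-byte form F1 A3 AA B9 at offsets 16–19.
Offset 16 falls in char 6's range; it's byte 1 of F1 A3 AA B9 = 0xF1.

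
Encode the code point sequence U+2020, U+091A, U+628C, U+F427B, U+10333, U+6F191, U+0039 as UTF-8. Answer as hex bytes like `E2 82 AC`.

U+2020: 3-byte form → E2 80 A0.
U+091A: 3-byte form → E0 A4 9A.
U+628C: 3-byte form → E6 8A 8C.
U+F427B: 4-byte form → F3 B4 89 BB.
U+10333: 4-byte form → F0 90 8C B3.
U+6F191: 4-byte form → F1 AF 86 91.
U+0039: 1-byte form → 39.
Concatenated (22 bytes): E2 80 A0 E0 A4 9A E6 8A 8C F3 B4 89 BB F0 90 8C B3 F1 AF 86 91 39.

E2 80 A0 E0 A4 9A E6 8A 8C F3 B4 89 BB F0 90 8C B3 F1 AF 86 91 39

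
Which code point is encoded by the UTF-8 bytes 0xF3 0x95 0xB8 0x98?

U+D5E18

Leading byte 0xF3 = 11110011 matches 11110xxx → 4-byte sequence.
Byte 1: 0xF3 = 11110011, payload 011 (3 bits).
Byte 2: 0x95 = 10010101 (10xxxxxx ✓), payload 010101.
Byte 3: 0xB8 = 10111000 (10xxxxxx ✓), payload 111000.
Byte 4: 0x98 = 10011000 (10xxxxxx ✓), payload 011000.
Concatenate: 011010101111000011000 = 0xD5E18 (21 bits → U+D5E18).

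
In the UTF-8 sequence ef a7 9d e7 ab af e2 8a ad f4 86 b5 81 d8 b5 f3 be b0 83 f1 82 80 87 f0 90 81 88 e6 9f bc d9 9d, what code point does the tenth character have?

U+065D

Offset 0: leading byte 0xEF = 11101111 → 3-byte char #1 = EF A7 9D.
Offset 3: leading byte 0xE7 = 11100111 → 3-byte char #2 = E7 AB AF.
Offset 6: leading byte 0xE2 = 11100010 → 3-byte char #3 = E2 8A AD.
Offset 9: leading byte 0xF4 = 11110100 → 4-byte char #4 = F4 86 B5 81.
Offset 13: leading byte 0xD8 = 11011000 → 2-byte char #5 = D8 B5.
Offset 15: leading byte 0xF3 = 11110011 → 4-byte char #6 = F3 BE B0 83.
Offset 19: leading byte 0xF1 = 11110001 → 4-byte char #7 = F1 82 80 87.
Offset 23: leading byte 0xF0 = 11110000 → 4-byte char #8 = F0 90 81 88.
Offset 27: leading byte 0xE6 = 11100110 → 3-byte char #9 = E6 9F BC.
Offset 30: leading byte 0xD9 = 11011001 → 2-byte char #10 = D9 9D.
Leading byte 0xD9 = 11011001 matches 110xxxxx → 2-byte sequence.
Byte 1: 0xD9 = 11011001, payload 11001 (5 bits).
Byte 2: 0x9D = 10011101 (10xxxxxx ✓), payload 011101.
Concatenate: 11001011101 = 0x65D (11 bits → U+065D).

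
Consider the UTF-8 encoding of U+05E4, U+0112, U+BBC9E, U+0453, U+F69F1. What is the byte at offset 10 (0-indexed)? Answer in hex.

U+05E4 → 2-byte form D7 A4 at offsets 0–1.
U+0112 → 2-byte form C4 92 at offsets 2–3.
U+BBC9E → 4-byte form F2 BB B2 9E at offsets 4–7.
U+0453 → 2-byte form D1 93 at offsets 8–9.
U+F69F1 → 4-byte form F3 B6 A7 B1 at offsets 10–13.
Offset 10 falls in char 5's range; it's byte 1 of F3 B6 A7 B1 = 0xF3.

0xF3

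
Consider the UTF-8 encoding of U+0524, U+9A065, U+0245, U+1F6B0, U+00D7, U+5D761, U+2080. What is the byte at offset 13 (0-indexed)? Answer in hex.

U+0524 → 2-byte form D4 A4 at offsets 0–1.
U+9A065 → 4-byte form F2 9A 81 A5 at offsets 2–5.
U+0245 → 2-byte form C9 85 at offsets 6–7.
U+1F6B0 → 4-byte form F0 9F 9A B0 at offsets 8–11.
U+00D7 → 2-byte form C3 97 at offsets 12–13.
Offset 13 falls in char 5's range; it's byte 2 of C3 97 = 0x97.

0x97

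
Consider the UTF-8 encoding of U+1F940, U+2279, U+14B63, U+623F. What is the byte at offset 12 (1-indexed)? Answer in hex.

1-indexed offset 12 is 0-indexed offset 11.
U+1F940 → 4-byte form F0 9F A5 80 at offsets 0–3.
U+2279 → 3-byte form E2 89 B9 at offsets 4–6.
U+14B63 → 4-byte form F0 94 AD A3 at offsets 7–10.
U+623F → 3-byte form E6 88 BF at offsets 11–13.
Offset 11 falls in char 4's range; it's byte 1 of E6 88 BF = 0xE6.

0xE6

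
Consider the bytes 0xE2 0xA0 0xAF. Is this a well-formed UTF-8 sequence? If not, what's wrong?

valid

Leading byte 0xE2 = 11100010 → 3-byte form.
Continuation bytes 0xA0=10100000, 0xAF=10101111 all match 10xxxxxx.
Decoded value 0x282F is ≥ 0x800 (shortest form) and not a surrogate.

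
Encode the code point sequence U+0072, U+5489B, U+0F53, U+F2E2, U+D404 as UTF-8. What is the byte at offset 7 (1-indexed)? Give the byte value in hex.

1-indexed offset 7 is 0-indexed offset 6.
U+0072 → 1-byte form 72 at offsets 0–0.
U+5489B → 4-byte form F1 94 A2 9B at offsets 1–4.
U+0F53 → 3-byte form E0 BD 93 at offsets 5–7.
Offset 6 falls in char 3's range; it's byte 2 of E0 BD 93 = 0xBD.

0xBD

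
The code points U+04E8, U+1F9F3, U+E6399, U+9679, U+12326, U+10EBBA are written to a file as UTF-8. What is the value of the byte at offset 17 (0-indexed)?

U+04E8 → 2-byte form D3 A8 at offsets 0–1.
U+1F9F3 → 4-byte form F0 9F A7 B3 at offsets 2–5.
U+E6399 → 4-byte form F3 A6 8E 99 at offsets 6–9.
U+9679 → 3-byte form E9 99 B9 at offsets 10–12.
U+12326 → 4-byte form F0 92 8C A6 at offsets 13–16.
U+10EBBA → 4-byte form F4 8E AE BA at offsets 17–20.
Offset 17 falls in char 6's range; it's byte 1 of F4 8E AE BA = 0xF4.

0xF4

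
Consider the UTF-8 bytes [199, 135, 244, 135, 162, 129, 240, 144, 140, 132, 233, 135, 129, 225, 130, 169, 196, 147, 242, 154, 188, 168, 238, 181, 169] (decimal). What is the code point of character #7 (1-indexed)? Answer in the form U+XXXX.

Offset 0: leading byte 0xC7 = 11000111 → 2-byte char #1 = C7 87.
Offset 2: leading byte 0xF4 = 11110100 → 4-byte char #2 = F4 87 A2 81.
Offset 6: leading byte 0xF0 = 11110000 → 4-byte char #3 = F0 90 8C 84.
Offset 10: leading byte 0xE9 = 11101001 → 3-byte char #4 = E9 87 81.
Offset 13: leading byte 0xE1 = 11100001 → 3-byte char #5 = E1 82 A9.
Offset 16: leading byte 0xC4 = 11000100 → 2-byte char #6 = C4 93.
Offset 18: leading byte 0xF2 = 11110010 → 4-byte char #7 = F2 9A BC A8.
Leading byte 0xF2 = 11110010 matches 11110xxx → 4-byte sequence.
Byte 1: 0xF2 = 11110010, payload 010 (3 bits).
Byte 2: 0x9A = 10011010 (10xxxxxx ✓), payload 011010.
Byte 3: 0xBC = 10111100 (10xxxxxx ✓), payload 111100.
Byte 4: 0xA8 = 10101000 (10xxxxxx ✓), payload 101000.
Concatenate: 010011010111100101000 = 0x9AF28 (21 bits → U+9AF28).

U+9AF28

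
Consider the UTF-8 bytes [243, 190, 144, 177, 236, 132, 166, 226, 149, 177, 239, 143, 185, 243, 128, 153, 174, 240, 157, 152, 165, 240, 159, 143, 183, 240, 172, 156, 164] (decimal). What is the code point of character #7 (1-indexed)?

Offset 0: leading byte 0xF3 = 11110011 → 4-byte char #1 = F3 BE 90 B1.
Offset 4: leading byte 0xEC = 11101100 → 3-byte char #2 = EC 84 A6.
Offset 7: leading byte 0xE2 = 11100010 → 3-byte char #3 = E2 95 B1.
Offset 10: leading byte 0xEF = 11101111 → 3-byte char #4 = EF 8F B9.
Offset 13: leading byte 0xF3 = 11110011 → 4-byte char #5 = F3 80 99 AE.
Offset 17: leading byte 0xF0 = 11110000 → 4-byte char #6 = F0 9D 98 A5.
Offset 21: leading byte 0xF0 = 11110000 → 4-byte char #7 = F0 9F 8F B7.
Leading byte 0xF0 = 11110000 matches 11110xxx → 4-byte sequence.
Byte 1: 0xF0 = 11110000, payload 000 (3 bits).
Byte 2: 0x9F = 10011111 (10xxxxxx ✓), payload 011111.
Byte 3: 0x8F = 10001111 (10xxxxxx ✓), payload 001111.
Byte 4: 0xB7 = 10110111 (10xxxxxx ✓), payload 110111.
Concatenate: 000011111001111110111 = 0x1F3F7 (21 bits → U+1F3F7).

U+1F3F7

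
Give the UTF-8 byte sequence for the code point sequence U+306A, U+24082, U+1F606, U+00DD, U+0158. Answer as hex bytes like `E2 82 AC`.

U+306A: 3-byte form → E3 81 AA.
U+24082: 4-byte form → F0 A4 82 82.
U+1F606: 4-byte form → F0 9F 98 86.
U+00DD: 2-byte form → C3 9D.
U+0158: 2-byte form → C5 98.
Concatenated (15 bytes): E3 81 AA F0 A4 82 82 F0 9F 98 86 C3 9D C5 98.

E3 81 AA F0 A4 82 82 F0 9F 98 86 C3 9D C5 98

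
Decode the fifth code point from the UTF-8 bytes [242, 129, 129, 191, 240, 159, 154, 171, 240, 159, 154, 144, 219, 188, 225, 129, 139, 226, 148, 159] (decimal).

U+104B

Offset 0: leading byte 0xF2 = 11110010 → 4-byte char #1 = F2 81 81 BF.
Offset 4: leading byte 0xF0 = 11110000 → 4-byte char #2 = F0 9F 9A AB.
Offset 8: leading byte 0xF0 = 11110000 → 4-byte char #3 = F0 9F 9A 90.
Offset 12: leading byte 0xDB = 11011011 → 2-byte char #4 = DB BC.
Offset 14: leading byte 0xE1 = 11100001 → 3-byte char #5 = E1 81 8B.
Leading byte 0xE1 = 11100001 matches 1110xxxx → 3-byte sequence.
Byte 1: 0xE1 = 11100001, payload 0001 (4 bits).
Byte 2: 0x81 = 10000001 (10xxxxxx ✓), payload 000001.
Byte 3: 0x8B = 10001011 (10xxxxxx ✓), payload 001011.
Concatenate: 0001000001001011 = 0x104B (16 bits → U+104B).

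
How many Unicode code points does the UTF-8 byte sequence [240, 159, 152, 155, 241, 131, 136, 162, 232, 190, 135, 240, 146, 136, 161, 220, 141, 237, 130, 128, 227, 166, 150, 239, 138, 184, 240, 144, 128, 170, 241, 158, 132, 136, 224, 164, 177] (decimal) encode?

11

Byte at offset 0: 0xF0 = 11110000 → 4-byte char (#1). Advance 4.
Byte at offset 4: 0xF1 = 11110001 → 4-byte char (#2). Advance 4.
Byte at offset 8: 0xE8 = 11101000 → 3-byte char (#3). Advance 3.
Byte at offset 11: 0xF0 = 11110000 → 4-byte char (#4). Advance 4.
Byte at offset 15: 0xDC = 11011100 → 2-byte char (#5). Advance 2.
Byte at offset 17: 0xED = 11101101 → 3-byte char (#6). Advance 3.
Byte at offset 20: 0xE3 = 11100011 → 3-byte char (#7). Advance 3.
Byte at offset 23: 0xEF = 11101111 → 3-byte char (#8). Advance 3.
Byte at offset 26: 0xF0 = 11110000 → 4-byte char (#9). Advance 4.
Byte at offset 30: 0xF1 = 11110001 → 4-byte char (#10). Advance 4.
Byte at offset 34: 0xE0 = 11100000 → 3-byte char (#11). Advance 3.
Reached end at offset 37 after 11 code points.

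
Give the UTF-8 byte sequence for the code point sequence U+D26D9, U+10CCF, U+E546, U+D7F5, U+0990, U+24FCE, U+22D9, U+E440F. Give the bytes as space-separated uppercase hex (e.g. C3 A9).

F3 92 9B 99 F0 90 B3 8F EE 95 86 ED 9F B5 E0 A6 90 F0 A4 BF 8E E2 8B 99 F3 A4 90 8F

U+D26D9: 4-byte form → F3 92 9B 99.
U+10CCF: 4-byte form → F0 90 B3 8F.
U+E546: 3-byte form → EE 95 86.
U+D7F5: 3-byte form → ED 9F B5.
U+0990: 3-byte form → E0 A6 90.
U+24FCE: 4-byte form → F0 A4 BF 8E.
U+22D9: 3-byte form → E2 8B 99.
U+E440F: 4-byte form → F3 A4 90 8F.
Concatenated (28 bytes): F3 92 9B 99 F0 90 B3 8F EE 95 86 ED 9F B5 E0 A6 90 F0 A4 BF 8E E2 8B 99 F3 A4 90 8F.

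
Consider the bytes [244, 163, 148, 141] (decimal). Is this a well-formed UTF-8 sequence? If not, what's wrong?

Leading byte 0xF4 = 11110100 → 4-byte form.
Payload = 0x12350D, which exceeds U+10FFFF, the maximum Unicode code point. (Leading bytes F5–FF, or F4 followed by ≥ 0x90, are invalid.)

invalid (encodes a value above U+10FFFF)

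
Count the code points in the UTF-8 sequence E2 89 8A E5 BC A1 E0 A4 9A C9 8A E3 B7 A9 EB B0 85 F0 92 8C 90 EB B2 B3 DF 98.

9

Byte at offset 0: 0xE2 = 11100010 → 3-byte char (#1). Advance 3.
Byte at offset 3: 0xE5 = 11100101 → 3-byte char (#2). Advance 3.
Byte at offset 6: 0xE0 = 11100000 → 3-byte char (#3). Advance 3.
Byte at offset 9: 0xC9 = 11001001 → 2-byte char (#4). Advance 2.
Byte at offset 11: 0xE3 = 11100011 → 3-byte char (#5). Advance 3.
Byte at offset 14: 0xEB = 11101011 → 3-byte char (#6). Advance 3.
Byte at offset 17: 0xF0 = 11110000 → 4-byte char (#7). Advance 4.
Byte at offset 21: 0xEB = 11101011 → 3-byte char (#8). Advance 3.
Byte at offset 24: 0xDF = 11011111 → 2-byte char (#9). Advance 2.
Reached end at offset 26 after 9 code points.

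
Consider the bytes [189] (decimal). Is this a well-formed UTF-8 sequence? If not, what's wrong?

Byte 0xBD = 10111101 has the form 10xxxxxx — a continuation byte — but there is no preceding leading byte.

invalid (continuation byte with no leading byte)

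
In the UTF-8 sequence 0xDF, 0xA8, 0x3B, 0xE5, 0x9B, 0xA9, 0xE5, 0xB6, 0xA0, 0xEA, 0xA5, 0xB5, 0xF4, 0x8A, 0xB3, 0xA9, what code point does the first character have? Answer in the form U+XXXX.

Offset 0: leading byte 0xDF = 11011111 → 2-byte char #1 = DF A8.
Leading byte 0xDF = 11011111 matches 110xxxxx → 2-byte sequence.
Byte 1: 0xDF = 11011111, payload 11111 (5 bits).
Byte 2: 0xA8 = 10101000 (10xxxxxx ✓), payload 101000.
Concatenate: 11111101000 = 0x7E8 (11 bits → U+07E8).

U+07E8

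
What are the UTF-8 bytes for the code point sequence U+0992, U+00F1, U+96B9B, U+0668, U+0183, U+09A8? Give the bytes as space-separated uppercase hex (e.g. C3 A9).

U+0992: 3-byte form → E0 A6 92.
U+00F1: 2-byte form → C3 B1.
U+96B9B: 4-byte form → F2 96 AE 9B.
U+0668: 2-byte form → D9 A8.
U+0183: 2-byte form → C6 83.
U+09A8: 3-byte form → E0 A6 A8.
Concatenated (16 bytes): E0 A6 92 C3 B1 F2 96 AE 9B D9 A8 C6 83 E0 A6 A8.

E0 A6 92 C3 B1 F2 96 AE 9B D9 A8 C6 83 E0 A6 A8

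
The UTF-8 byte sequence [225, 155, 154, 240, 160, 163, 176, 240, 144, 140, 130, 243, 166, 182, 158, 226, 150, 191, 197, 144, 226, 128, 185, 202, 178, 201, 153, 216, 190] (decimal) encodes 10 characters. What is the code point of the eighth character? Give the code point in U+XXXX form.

U+02B2

Offset 0: leading byte 0xE1 = 11100001 → 3-byte char #1 = E1 9B 9A.
Offset 3: leading byte 0xF0 = 11110000 → 4-byte char #2 = F0 A0 A3 B0.
Offset 7: leading byte 0xF0 = 11110000 → 4-byte char #3 = F0 90 8C 82.
Offset 11: leading byte 0xF3 = 11110011 → 4-byte char #4 = F3 A6 B6 9E.
Offset 15: leading byte 0xE2 = 11100010 → 3-byte char #5 = E2 96 BF.
Offset 18: leading byte 0xC5 = 11000101 → 2-byte char #6 = C5 90.
Offset 20: leading byte 0xE2 = 11100010 → 3-byte char #7 = E2 80 B9.
Offset 23: leading byte 0xCA = 11001010 → 2-byte char #8 = CA B2.
Leading byte 0xCA = 11001010 matches 110xxxxx → 2-byte sequence.
Byte 1: 0xCA = 11001010, payload 01010 (5 bits).
Byte 2: 0xB2 = 10110010 (10xxxxxx ✓), payload 110010.
Concatenate: 01010110010 = 0x2B2 (11 bits → U+02B2).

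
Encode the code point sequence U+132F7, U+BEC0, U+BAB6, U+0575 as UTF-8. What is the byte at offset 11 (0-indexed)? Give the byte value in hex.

0xB5

U+132F7 → 4-byte form F0 93 8B B7 at offsets 0–3.
U+BEC0 → 3-byte form EB BB 80 at offsets 4–6.
U+BAB6 → 3-byte form EB AA B6 at offsets 7–9.
U+0575 → 2-byte form D5 B5 at offsets 10–11.
Offset 11 falls in char 4's range; it's byte 2 of D5 B5 = 0xB5.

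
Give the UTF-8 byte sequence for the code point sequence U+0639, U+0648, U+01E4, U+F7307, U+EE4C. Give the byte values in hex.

D8 B9 D9 88 C7 A4 F3 B7 8C 87 EE B9 8C

U+0639: 2-byte form → D8 B9.
U+0648: 2-byte form → D9 88.
U+01E4: 2-byte form → C7 A4.
U+F7307: 4-byte form → F3 B7 8C 87.
U+EE4C: 3-byte form → EE B9 8C.
Concatenated (13 bytes): D8 B9 D9 88 C7 A4 F3 B7 8C 87 EE B9 8C.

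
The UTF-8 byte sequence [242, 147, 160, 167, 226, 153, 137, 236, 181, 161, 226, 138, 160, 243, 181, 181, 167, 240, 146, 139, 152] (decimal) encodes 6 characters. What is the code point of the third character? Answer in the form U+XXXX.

Offset 0: leading byte 0xF2 = 11110010 → 4-byte char #1 = F2 93 A0 A7.
Offset 4: leading byte 0xE2 = 11100010 → 3-byte char #2 = E2 99 89.
Offset 7: leading byte 0xEC = 11101100 → 3-byte char #3 = EC B5 A1.
Leading byte 0xEC = 11101100 matches 1110xxxx → 3-byte sequence.
Byte 1: 0xEC = 11101100, payload 1100 (4 bits).
Byte 2: 0xB5 = 10110101 (10xxxxxx ✓), payload 110101.
Byte 3: 0xA1 = 10100001 (10xxxxxx ✓), payload 100001.
Concatenate: 1100110101100001 = 0xCD61 (16 bits → U+CD61).

U+CD61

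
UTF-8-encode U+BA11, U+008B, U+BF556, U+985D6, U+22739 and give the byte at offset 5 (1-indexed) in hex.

0x8B

1-indexed offset 5 is 0-indexed offset 4.
U+BA11 → 3-byte form EB A8 91 at offsets 0–2.
U+008B → 2-byte form C2 8B at offsets 3–4.
Offset 4 falls in char 2's range; it's byte 2 of C2 8B = 0x8B.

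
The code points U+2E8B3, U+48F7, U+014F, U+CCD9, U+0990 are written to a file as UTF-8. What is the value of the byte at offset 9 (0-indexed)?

0xEC

U+2E8B3 → 4-byte form F0 AE A2 B3 at offsets 0–3.
U+48F7 → 3-byte form E4 A3 B7 at offsets 4–6.
U+014F → 2-byte form C5 8F at offsets 7–8.
U+CCD9 → 3-byte form EC B3 99 at offsets 9–11.
Offset 9 falls in char 4's range; it's byte 1 of EC B3 99 = 0xEC.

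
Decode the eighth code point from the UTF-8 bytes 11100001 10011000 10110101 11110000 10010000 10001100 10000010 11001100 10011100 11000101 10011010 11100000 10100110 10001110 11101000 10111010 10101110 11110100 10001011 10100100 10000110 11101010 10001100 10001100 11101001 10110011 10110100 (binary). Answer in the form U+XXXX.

Offset 0: leading byte 0xE1 = 11100001 → 3-byte char #1 = E1 98 B5.
Offset 3: leading byte 0xF0 = 11110000 → 4-byte char #2 = F0 90 8C 82.
Offset 7: leading byte 0xCC = 11001100 → 2-byte char #3 = CC 9C.
Offset 9: leading byte 0xC5 = 11000101 → 2-byte char #4 = C5 9A.
Offset 11: leading byte 0xE0 = 11100000 → 3-byte char #5 = E0 A6 8E.
Offset 14: leading byte 0xE8 = 11101000 → 3-byte char #6 = E8 BA AE.
Offset 17: leading byte 0xF4 = 11110100 → 4-byte char #7 = F4 8B A4 86.
Offset 21: leading byte 0xEA = 11101010 → 3-byte char #8 = EA 8C 8C.
Leading byte 0xEA = 11101010 matches 1110xxxx → 3-byte sequence.
Byte 1: 0xEA = 11101010, payload 1010 (4 bits).
Byte 2: 0x8C = 10001100 (10xxxxxx ✓), payload 001100.
Byte 3: 0x8C = 10001100 (10xxxxxx ✓), payload 001100.
Concatenate: 1010001100001100 = 0xA30C (16 bits → U+A30C).

U+A30C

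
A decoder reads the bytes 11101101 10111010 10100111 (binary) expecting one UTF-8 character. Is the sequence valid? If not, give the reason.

invalid (encodes a surrogate (U+D800–U+DFFF))

Structurally a 3-byte sequence; payload = 0xDEA7.
But 0xDEA7 is in U+D800–U+DFFF, the surrogate range. Surrogates are not Unicode scalar values and are forbidden in UTF-8.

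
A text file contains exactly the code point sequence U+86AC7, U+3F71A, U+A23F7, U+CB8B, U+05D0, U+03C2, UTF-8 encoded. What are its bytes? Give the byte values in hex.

U+86AC7: 4-byte form → F2 86 AB 87.
U+3F71A: 4-byte form → F0 BF 9C 9A.
U+A23F7: 4-byte form → F2 A2 8F B7.
U+CB8B: 3-byte form → EC AE 8B.
U+05D0: 2-byte form → D7 90.
U+03C2: 2-byte form → CF 82.
Concatenated (19 bytes): F2 86 AB 87 F0 BF 9C 9A F2 A2 8F B7 EC AE 8B D7 90 CF 82.

F2 86 AB 87 F0 BF 9C 9A F2 A2 8F B7 EC AE 8B D7 90 CF 82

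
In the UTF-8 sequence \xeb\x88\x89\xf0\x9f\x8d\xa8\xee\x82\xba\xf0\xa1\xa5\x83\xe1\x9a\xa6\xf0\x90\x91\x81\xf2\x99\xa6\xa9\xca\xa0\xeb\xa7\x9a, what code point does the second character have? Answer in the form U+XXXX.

U+1F368

Offset 0: leading byte 0xEB = 11101011 → 3-byte char #1 = EB 88 89.
Offset 3: leading byte 0xF0 = 11110000 → 4-byte char #2 = F0 9F 8D A8.
Leading byte 0xF0 = 11110000 matches 11110xxx → 4-byte sequence.
Byte 1: 0xF0 = 11110000, payload 000 (3 bits).
Byte 2: 0x9F = 10011111 (10xxxxxx ✓), payload 011111.
Byte 3: 0x8D = 10001101 (10xxxxxx ✓), payload 001101.
Byte 4: 0xA8 = 10101000 (10xxxxxx ✓), payload 101000.
Concatenate: 000011111001101101000 = 0x1F368 (21 bits → U+1F368).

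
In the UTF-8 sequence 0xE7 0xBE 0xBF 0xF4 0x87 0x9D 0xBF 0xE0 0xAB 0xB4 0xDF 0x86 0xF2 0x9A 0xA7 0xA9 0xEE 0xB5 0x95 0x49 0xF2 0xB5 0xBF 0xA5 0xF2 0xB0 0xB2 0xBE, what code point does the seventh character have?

Offset 0: leading byte 0xE7 = 11100111 → 3-byte char #1 = E7 BE BF.
Offset 3: leading byte 0xF4 = 11110100 → 4-byte char #2 = F4 87 9D BF.
Offset 7: leading byte 0xE0 = 11100000 → 3-byte char #3 = E0 AB B4.
Offset 10: leading byte 0xDF = 11011111 → 2-byte char #4 = DF 86.
Offset 12: leading byte 0xF2 = 11110010 → 4-byte char #5 = F2 9A A7 A9.
Offset 16: leading byte 0xEE = 11101110 → 3-byte char #6 = EE B5 95.
Offset 19: leading byte 0x49 = 01001001 → 1-byte char #7 = 49.
Leading byte 0x49 = 01001001 matches 0xxxxxxx → 1-byte sequence.
Byte 1: 0x49 = 01001001, payload 1001001 (7 bits).
Concatenate: 1001001 = 0x49 (7 bits → U+0049).

U+0049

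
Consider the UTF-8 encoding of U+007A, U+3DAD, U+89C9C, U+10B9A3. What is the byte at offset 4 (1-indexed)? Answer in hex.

0xAD

1-indexed offset 4 is 0-indexed offset 3.
U+007A → 1-byte form 7A at offsets 0–0.
U+3DAD → 3-byte form E3 B6 AD at offsets 1–3.
Offset 3 falls in char 2's range; it's byte 3 of E3 B6 AD = 0xAD.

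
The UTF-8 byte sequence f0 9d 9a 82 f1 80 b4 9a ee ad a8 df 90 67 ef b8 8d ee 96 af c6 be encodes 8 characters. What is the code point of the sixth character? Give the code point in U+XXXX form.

Offset 0: leading byte 0xF0 = 11110000 → 4-byte char #1 = F0 9D 9A 82.
Offset 4: leading byte 0xF1 = 11110001 → 4-byte char #2 = F1 80 B4 9A.
Offset 8: leading byte 0xEE = 11101110 → 3-byte char #3 = EE AD A8.
Offset 11: leading byte 0xDF = 11011111 → 2-byte char #4 = DF 90.
Offset 13: leading byte 0x67 = 01100111 → 1-byte char #5 = 67.
Offset 14: leading byte 0xEF = 11101111 → 3-byte char #6 = EF B8 8D.
Leading byte 0xEF = 11101111 matches 1110xxxx → 3-byte sequence.
Byte 1: 0xEF = 11101111, payload 1111 (4 bits).
Byte 2: 0xB8 = 10111000 (10xxxxxx ✓), payload 111000.
Byte 3: 0x8D = 10001101 (10xxxxxx ✓), payload 001101.
Concatenate: 1111111000001101 = 0xFE0D (16 bits → U+FE0D).

U+FE0D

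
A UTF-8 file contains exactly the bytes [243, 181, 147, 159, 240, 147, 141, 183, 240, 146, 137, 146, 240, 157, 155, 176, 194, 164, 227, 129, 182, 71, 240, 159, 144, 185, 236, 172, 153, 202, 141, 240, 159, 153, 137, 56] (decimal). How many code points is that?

12

Byte at offset 0: 0xF3 = 11110011 → 4-byte char (#1). Advance 4.
Byte at offset 4: 0xF0 = 11110000 → 4-byte char (#2). Advance 4.
Byte at offset 8: 0xF0 = 11110000 → 4-byte char (#3). Advance 4.
Byte at offset 12: 0xF0 = 11110000 → 4-byte char (#4). Advance 4.
Byte at offset 16: 0xC2 = 11000010 → 2-byte char (#5). Advance 2.
Byte at offset 18: 0xE3 = 11100011 → 3-byte char (#6). Advance 3.
Byte at offset 21: 0x47 = 01000111 → 1-byte char (#7). Advance 1.
Byte at offset 22: 0xF0 = 11110000 → 4-byte char (#8). Advance 4.
Byte at offset 26: 0xEC = 11101100 → 3-byte char (#9). Advance 3.
Byte at offset 29: 0xCA = 11001010 → 2-byte char (#10). Advance 2.
Byte at offset 31: 0xF0 = 11110000 → 4-byte char (#11). Advance 4.
Byte at offset 35: 0x38 = 00111000 → 1-byte char (#12). Advance 1.
Reached end at offset 36 after 12 code points.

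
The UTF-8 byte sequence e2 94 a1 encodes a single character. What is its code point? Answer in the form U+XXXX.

U+2521

Leading byte 0xE2 = 11100010 matches 1110xxxx → 3-byte sequence.
Byte 1: 0xE2 = 11100010, payload 0010 (4 bits).
Byte 2: 0x94 = 10010100 (10xxxxxx ✓), payload 010100.
Byte 3: 0xA1 = 10100001 (10xxxxxx ✓), payload 100001.
Concatenate: 0010010100100001 = 0x2521 (16 bits → U+2521).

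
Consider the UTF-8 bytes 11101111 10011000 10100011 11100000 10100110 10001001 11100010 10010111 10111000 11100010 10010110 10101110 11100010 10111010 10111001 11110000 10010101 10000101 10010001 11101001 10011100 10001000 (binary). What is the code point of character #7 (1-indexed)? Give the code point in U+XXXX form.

Offset 0: leading byte 0xEF = 11101111 → 3-byte char #1 = EF 98 A3.
Offset 3: leading byte 0xE0 = 11100000 → 3-byte char #2 = E0 A6 89.
Offset 6: leading byte 0xE2 = 11100010 → 3-byte char #3 = E2 97 B8.
Offset 9: leading byte 0xE2 = 11100010 → 3-byte char #4 = E2 96 AE.
Offset 12: leading byte 0xE2 = 11100010 → 3-byte char #5 = E2 BA B9.
Offset 15: leading byte 0xF0 = 11110000 → 4-byte char #6 = F0 95 85 91.
Offset 19: leading byte 0xE9 = 11101001 → 3-byte char #7 = E9 9C 88.
Leading byte 0xE9 = 11101001 matches 1110xxxx → 3-byte sequence.
Byte 1: 0xE9 = 11101001, payload 1001 (4 bits).
Byte 2: 0x9C = 10011100 (10xxxxxx ✓), payload 011100.
Byte 3: 0x88 = 10001000 (10xxxxxx ✓), payload 001000.
Concatenate: 1001011100001000 = 0x9708 (16 bits → U+9708).

U+9708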